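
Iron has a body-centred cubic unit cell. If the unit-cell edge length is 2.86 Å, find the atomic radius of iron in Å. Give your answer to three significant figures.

In a BCC lattice, atoms touch along the body diagonal, so √3·a = 4r.
r = √3·a/4 = 1.7321 × 2.86 / 4 = 1.24 Å.

1.24 Å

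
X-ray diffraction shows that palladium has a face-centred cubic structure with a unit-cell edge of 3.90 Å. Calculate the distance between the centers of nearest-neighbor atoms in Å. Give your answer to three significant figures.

2.76 Å

In an FCC structure, atoms touch along the face diagonal, so √2·a = 4r; the nearest-neighbor distance equals 2r = 0.7071·a.
d = 0.7071 × 3.90 = 2.76 Å.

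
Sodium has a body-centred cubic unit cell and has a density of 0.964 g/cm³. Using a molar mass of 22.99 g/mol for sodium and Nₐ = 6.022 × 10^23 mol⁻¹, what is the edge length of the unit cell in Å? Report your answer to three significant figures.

With Z = 2 atoms per BCC cell, a³ = Z·M/(N_A·ρ) = 2 × 22.99 / (6.022 × 10²³ × 0.9640 g/cm³) = 7.920 × 10^-23 cm³.
a = (7.920 × 10^-23)^(1/3) = 4.295 × 10^-8 cm = 4.29 Å.

4.29 Å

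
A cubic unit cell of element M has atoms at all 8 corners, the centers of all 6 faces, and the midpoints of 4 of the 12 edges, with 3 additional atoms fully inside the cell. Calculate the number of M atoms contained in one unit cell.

8

Corner atoms are shared by 8 cells (1/8 each), face atoms by 2 (1/2 each), edge atoms by 4 (1/4 each), interior atoms are unshared.
Net atoms = 8 × 1/8 + 6 × 1/2 + 4 × 1/4 + 3 = 1 + 3 + 1 + 3 = 8.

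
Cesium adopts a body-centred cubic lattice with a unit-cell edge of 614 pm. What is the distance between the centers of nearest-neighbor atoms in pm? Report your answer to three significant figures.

In a BCC structure, atoms touch along the body diagonal, so √3·a = 4r; the nearest-neighbor distance equals 2r = 0.8660·a.
d = 0.8660 × 614 = 532 pm.

532 pm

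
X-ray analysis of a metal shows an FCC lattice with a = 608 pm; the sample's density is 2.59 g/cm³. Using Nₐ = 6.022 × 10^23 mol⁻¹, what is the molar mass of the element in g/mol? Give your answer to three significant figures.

An FCC cell has Z = 4 atoms; a = 6.080 × 10^-8 cm.
M = ρ·N_A·a³/Z = 2.59 × 6.022 × 10²³ × 2.248 × 10^-22 / 4 = 87.6 g/mol.

87.6 g/mol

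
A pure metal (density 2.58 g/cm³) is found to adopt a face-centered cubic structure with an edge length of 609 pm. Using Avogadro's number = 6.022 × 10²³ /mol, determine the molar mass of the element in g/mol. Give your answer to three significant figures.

87.7 g/mol

An FCC cell has Z = 4 atoms; a = 6.090 × 10^-8 cm.
M = ρ·N_A·a³/Z = 2.58 × 6.022 × 10²³ × 2.259 × 10^-22 / 4 = 87.7 g/mol.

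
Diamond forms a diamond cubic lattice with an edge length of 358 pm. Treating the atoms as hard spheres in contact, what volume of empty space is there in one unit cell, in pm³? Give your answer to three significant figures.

3.03 × 10^7 pm³

In a diamond cubic lattice nearest neighbors lie along the body diagonal with √3·a = 8r, so r = 0.2165a = 77.51 pm.
V_cell = a³ = 4.588 × 10^7 pm³; V_atoms = 8 × (4/3)πr³ = 1.560 × 10^7 pm³.
Empty space = 4.588 × 10^7 − 1.560 × 10^7 = 3.03 × 10^7 pm³.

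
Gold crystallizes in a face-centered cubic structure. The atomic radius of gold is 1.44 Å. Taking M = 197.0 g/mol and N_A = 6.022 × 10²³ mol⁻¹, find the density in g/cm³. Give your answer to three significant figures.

In an FCC lattice, atoms touch along the face diagonal, so √2·a = 4r, giving a = 4.073 Å = 4.073 × 10^-8 cm.
With Z = 4, ρ = Z·M/(N_A·a³) = 4 × 197.0 / (6.022 × 10²³ × 6.757 × 10^-23) = 19.37 g/cm³.

19.4 g/cm³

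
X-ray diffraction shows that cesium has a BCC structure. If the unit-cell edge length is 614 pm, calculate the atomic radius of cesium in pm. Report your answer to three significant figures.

266 pm

In a BCC lattice, atoms touch along the body diagonal, so √3·a = 4r.
r = √3·a/4 = 1.7321 × 614 / 4 = 266 pm.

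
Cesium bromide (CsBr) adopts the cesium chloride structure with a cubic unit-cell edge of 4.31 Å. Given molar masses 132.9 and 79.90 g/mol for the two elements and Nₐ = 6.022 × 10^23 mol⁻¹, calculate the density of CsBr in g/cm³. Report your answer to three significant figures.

The cesium chloride structure contains Z = 1 formula unit per cell; M(CsBr) = 132.9 + 79.90 = 212.8 g/mol.
a³ = (4.310 × 10^-8 cm)³ = 8.006 × 10^-23 cm³.
ρ = 1 × 212.8 / (6.022 × 10²³ × 8.006 × 10^-23) = 4.414 g/cm³.

4.41 g/cm³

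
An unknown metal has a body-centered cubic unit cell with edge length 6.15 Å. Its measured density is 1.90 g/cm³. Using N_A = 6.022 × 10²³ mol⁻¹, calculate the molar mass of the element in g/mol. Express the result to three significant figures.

133 g/mol

A BCC cell has Z = 2 atoms; a = 6.150 × 10^-8 cm.
M = ρ·N_A·a³/Z = 1.90 × 6.022 × 10²³ × 2.326 × 10^-22 / 2 = 133 g/mol.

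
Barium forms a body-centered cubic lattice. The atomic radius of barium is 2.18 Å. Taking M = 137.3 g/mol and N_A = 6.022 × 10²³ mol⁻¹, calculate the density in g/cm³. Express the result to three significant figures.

3.57 g/cm³

In a BCC lattice, atoms touch along the body diagonal, so √3·a = 4r, giving a = 5.034 Å = 5.034 × 10^-8 cm.
With Z = 2, ρ = Z·M/(N_A·a³) = 2 × 137.3 / (6.022 × 10²³ × 1.276 × 10^-22) = 3.573 g/cm³.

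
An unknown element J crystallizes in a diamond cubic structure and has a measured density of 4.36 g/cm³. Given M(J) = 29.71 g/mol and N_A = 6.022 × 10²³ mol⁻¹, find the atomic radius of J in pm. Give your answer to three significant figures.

For a diamond cubic cell (Z = 8), a³ = Z·M/(N_A·ρ) = 8 × 29.71 / (6.022 × 10²³ × 4.360) = 9.052 × 10^-23 cm³, so a = 4.490 × 10^-8 cm = 449.0 pm.
Nearest neighbors lie along the body diagonal with √3·a = 8r, so r = 0.2165 × a = 97.2 pm.

97.2 pm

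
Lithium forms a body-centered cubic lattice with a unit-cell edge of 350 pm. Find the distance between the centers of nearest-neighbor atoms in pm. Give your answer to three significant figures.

In a BCC structure, atoms touch along the body diagonal, so √3·a = 4r; the nearest-neighbor distance equals 2r = 0.8660·a.
d = 0.8660 × 350 = 303 pm.

303 pm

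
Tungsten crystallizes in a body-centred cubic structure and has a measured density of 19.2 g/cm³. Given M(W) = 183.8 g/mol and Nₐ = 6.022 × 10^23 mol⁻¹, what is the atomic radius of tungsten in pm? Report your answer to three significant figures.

For a BCC cell (Z = 2), a³ = Z·M/(N_A·ρ) = 2 × 183.8 / (6.022 × 10²³ × 19.20) = 3.179 × 10^-23 cm³, so a = 3.168 × 10^-8 cm = 316.8 pm.
Atoms touch along the body diagonal, so √3·a = 4r, so r = 0.4330 × a = 137 pm.

137 pm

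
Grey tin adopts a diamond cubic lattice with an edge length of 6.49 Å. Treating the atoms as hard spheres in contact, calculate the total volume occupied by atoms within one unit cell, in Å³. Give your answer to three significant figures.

In a diamond cubic lattice nearest neighbors lie along the body diagonal with √3·a = 8r, so r = 0.2165a = 1.405 Å.
V_atoms = Z × (4/3)πr³ = 8 × (4/3)π × (1.405)³ = 93.0 Å³.

93.0 Å³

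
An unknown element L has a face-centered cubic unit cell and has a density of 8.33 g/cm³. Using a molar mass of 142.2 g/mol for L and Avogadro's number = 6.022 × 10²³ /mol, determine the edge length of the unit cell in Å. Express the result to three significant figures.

4.84 Å

With Z = 4 atoms per FCC cell, a³ = Z·M/(N_A·ρ) = 4 × 142.2 / (6.022 × 10²³ × 8.330 g/cm³) = 1.134 × 10^-22 cm³.
a = (1.134 × 10^-22)^(1/3) = 4.840 × 10^-8 cm = 4.84 Å.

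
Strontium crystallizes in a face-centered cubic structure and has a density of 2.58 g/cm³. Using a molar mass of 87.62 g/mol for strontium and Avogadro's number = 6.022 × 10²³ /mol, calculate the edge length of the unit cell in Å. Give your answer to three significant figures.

With Z = 4 atoms per FCC cell, a³ = Z·M/(N_A·ρ) = 4 × 87.62 / (6.022 × 10²³ × 2.580 g/cm³) = 2.256 × 10^-22 cm³.
a = (2.256 × 10^-22)^(1/3) = 6.087 × 10^-8 cm = 6.09 Å.

6.09 Å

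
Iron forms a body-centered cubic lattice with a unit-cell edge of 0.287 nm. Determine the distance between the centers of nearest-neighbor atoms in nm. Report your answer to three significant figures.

0.249 nm

In a BCC structure, atoms touch along the body diagonal, so √3·a = 4r; the nearest-neighbor distance equals 2r = 0.8660·a.
d = 0.8660 × 0.287 = 0.249 nm.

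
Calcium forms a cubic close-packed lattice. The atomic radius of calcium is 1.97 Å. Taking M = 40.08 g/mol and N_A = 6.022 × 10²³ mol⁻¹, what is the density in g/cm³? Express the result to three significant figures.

In an FCC lattice, atoms touch along the face diagonal, so √2·a = 4r, giving a = 5.572 Å = 5.572 × 10^-8 cm.
With Z = 4, ρ = Z·M/(N_A·a³) = 4 × 40.08 / (6.022 × 10²³ × 1.730 × 10^-22) = 1.539 g/cm³.

1.54 g/cm³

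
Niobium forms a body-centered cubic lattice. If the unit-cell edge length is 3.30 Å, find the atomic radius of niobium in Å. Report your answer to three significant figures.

In a BCC lattice, atoms touch along the body diagonal, so √3·a = 4r.
r = √3·a/4 = 1.7321 × 3.30 / 4 = 1.43 Å.

1.43 Å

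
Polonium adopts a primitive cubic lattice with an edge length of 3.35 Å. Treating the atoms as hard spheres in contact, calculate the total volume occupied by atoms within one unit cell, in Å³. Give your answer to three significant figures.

In a simple cubic lattice atoms touch along the cell edge, so a = 2r, so r = 0.5000a = 1.675 Å.
V_atoms = Z × (4/3)πr³ = 1 × (4/3)π × (1.675)³ = 19.7 Å³.

19.7 Å³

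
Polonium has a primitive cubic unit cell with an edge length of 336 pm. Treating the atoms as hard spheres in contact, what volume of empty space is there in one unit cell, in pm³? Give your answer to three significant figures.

In a simple cubic lattice atoms touch along the cell edge, so a = 2r, so r = 0.5000a = 168.0 pm.
V_cell = a³ = 3.793 × 10^7 pm³; V_atoms = 1 × (4/3)πr³ = 1.986 × 10^7 pm³.
Empty space = 3.793 × 10^7 − 1.986 × 10^7 = 1.81 × 10^7 pm³.

1.81 × 10^7 pm³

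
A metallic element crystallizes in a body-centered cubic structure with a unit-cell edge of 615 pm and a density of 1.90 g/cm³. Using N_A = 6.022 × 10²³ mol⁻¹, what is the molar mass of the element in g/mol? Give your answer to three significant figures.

133 g/mol

A BCC cell has Z = 2 atoms; a = 6.150 × 10^-8 cm.
M = ρ·N_A·a³/Z = 1.90 × 6.022 × 10²³ × 2.326 × 10^-22 / 2 = 133 g/mol.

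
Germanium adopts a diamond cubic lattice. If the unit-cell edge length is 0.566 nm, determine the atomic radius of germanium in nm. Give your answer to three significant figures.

0.123 nm

In a diamond cubic lattice, nearest neighbors lie along the body diagonal with √3·a = 8r.
r = √3·a/8 = 1.7321 × 0.566 / 8 = 0.123 nm.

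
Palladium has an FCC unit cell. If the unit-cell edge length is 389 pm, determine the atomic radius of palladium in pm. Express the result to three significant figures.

138 pm

In an FCC lattice, atoms touch along the face diagonal, so √2·a = 4r.
r = √2·a/4 = 1.4142 × 389 / 4 = 138 pm.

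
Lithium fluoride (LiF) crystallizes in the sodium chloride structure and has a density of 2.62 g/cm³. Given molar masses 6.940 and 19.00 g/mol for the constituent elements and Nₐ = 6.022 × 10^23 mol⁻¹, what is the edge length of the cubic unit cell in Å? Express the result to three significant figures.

M(LiF) = 25.94 g/mol; Z = 4 formula units per cell.
a³ = Z·M/(N_A·ρ) = 4 × 25.94 / (6.022 × 10²³ × 2.62) = 6.576 × 10^-23 cm³, so a = 4.036 × 10^-8 cm = 4.04 Å.

4.04 Å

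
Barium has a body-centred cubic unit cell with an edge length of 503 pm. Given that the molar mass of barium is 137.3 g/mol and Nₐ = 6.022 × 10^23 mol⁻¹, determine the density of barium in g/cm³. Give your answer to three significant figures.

A BCC unit cell contains Z = 2 atoms.
Cell volume: a³ = (503 pm)³ = (5.030 × 10^-8 cm)³ = 1.273 × 10^-22 cm³.
ρ = Z·M/(N_A·a³) = 2 × 137.3 / (6.022 × 10²³ × 1.273 × 10^-22) = 3.583 g/cm³.

3.58 g/cm³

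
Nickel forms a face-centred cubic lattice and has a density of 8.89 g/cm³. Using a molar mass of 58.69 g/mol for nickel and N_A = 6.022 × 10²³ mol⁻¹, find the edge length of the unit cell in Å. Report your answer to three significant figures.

3.53 Å

With Z = 4 atoms per FCC cell, a³ = Z·M/(N_A·ρ) = 4 × 58.69 / (6.022 × 10²³ × 8.890 g/cm³) = 4.385 × 10^-23 cm³.
a = (4.385 × 10^-23)^(1/3) = 3.526 × 10^-8 cm = 3.53 Å.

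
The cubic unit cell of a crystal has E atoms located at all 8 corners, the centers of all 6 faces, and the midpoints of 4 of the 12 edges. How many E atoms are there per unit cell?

Corner atoms are shared by 8 cells (1/8 each), face atoms by 2 (1/2 each), edge atoms by 4 (1/4 each).
Net atoms = 8 × 1/8 + 6 × 1/2 + 4 × 1/4 = 1 + 3 + 1 = 5.

5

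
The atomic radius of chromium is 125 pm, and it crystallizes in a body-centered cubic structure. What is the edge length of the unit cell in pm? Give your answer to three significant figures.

289 pm

In a BCC lattice, atoms touch along the body diagonal, so √3·a = 4r.
a = 4r/√3 = 4 × 125 / 1.7321 = 289 pm.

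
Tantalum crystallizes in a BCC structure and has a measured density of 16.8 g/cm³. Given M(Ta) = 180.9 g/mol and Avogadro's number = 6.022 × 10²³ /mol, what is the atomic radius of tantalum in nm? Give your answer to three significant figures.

For a BCC cell (Z = 2), a³ = Z·M/(N_A·ρ) = 2 × 180.9 / (6.022 × 10²³ × 16.80) = 3.576 × 10^-23 cm³, so a = 3.295 × 10^-8 cm = 0.3295 nm.
Atoms touch along the body diagonal, so √3·a = 4r, so r = 0.4330 × a = 0.143 nm.

0.143 nm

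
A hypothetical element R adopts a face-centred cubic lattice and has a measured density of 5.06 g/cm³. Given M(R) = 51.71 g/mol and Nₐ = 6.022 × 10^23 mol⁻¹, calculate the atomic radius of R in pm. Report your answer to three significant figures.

144 pm

For an FCC cell (Z = 4), a³ = Z·M/(N_A·ρ) = 4 × 51.71 / (6.022 × 10²³ × 5.060) = 6.788 × 10^-23 cm³, so a = 4.079 × 10^-8 cm = 407.9 pm.
Atoms touch along the face diagonal, so √2·a = 4r, so r = 0.3536 × a = 144 pm.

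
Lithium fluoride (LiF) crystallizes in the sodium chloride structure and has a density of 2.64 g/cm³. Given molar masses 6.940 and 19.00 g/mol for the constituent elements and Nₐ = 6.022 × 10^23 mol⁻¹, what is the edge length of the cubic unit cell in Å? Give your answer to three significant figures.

4.03 Å

M(LiF) = 25.94 g/mol; Z = 4 formula units per cell.
a³ = Z·M/(N_A·ρ) = 4 × 25.94 / (6.022 × 10²³ × 2.64) = 6.527 × 10^-23 cm³, so a = 4.026 × 10^-8 cm = 4.03 Å.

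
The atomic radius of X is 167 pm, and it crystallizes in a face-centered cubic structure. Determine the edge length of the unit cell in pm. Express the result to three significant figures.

472 pm

In an FCC lattice, atoms touch along the face diagonal, so √2·a = 4r.
a = 4r/√2 = 4 × 167 / 1.4142 = 472 pm.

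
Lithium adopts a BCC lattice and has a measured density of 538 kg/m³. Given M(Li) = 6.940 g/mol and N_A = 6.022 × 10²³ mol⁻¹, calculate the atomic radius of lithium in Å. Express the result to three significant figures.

1.52 Å

For a BCC cell (Z = 2), a³ = Z·M/(N_A·ρ) = 2 × 6.940 / (6.022 × 10²³ × 0.5380) = 4.284 × 10^-23 cm³, so a = 3.499 × 10^-8 cm = 3.499 Å.
Atoms touch along the body diagonal, so √3·a = 4r, so r = 0.4330 × a = 1.52 Å.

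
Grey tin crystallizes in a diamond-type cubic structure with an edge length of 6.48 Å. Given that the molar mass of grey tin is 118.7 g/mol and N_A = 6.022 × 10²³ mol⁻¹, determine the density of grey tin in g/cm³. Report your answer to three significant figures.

A diamond cubic unit cell contains Z = 8 atoms.
Cell volume: a³ = (6.48 Å)³ = (6.480 × 10^-8 cm)³ = 2.721 × 10^-22 cm³.
ρ = Z·M/(N_A·a³) = 8 × 118.7 / (6.022 × 10²³ × 2.721 × 10^-22) = 5.795 g/cm³.

5.80 g/cm³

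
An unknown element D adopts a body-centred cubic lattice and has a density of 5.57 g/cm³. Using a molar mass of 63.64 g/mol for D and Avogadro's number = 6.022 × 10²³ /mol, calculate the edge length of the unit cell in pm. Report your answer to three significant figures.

336 pm

With Z = 2 atoms per BCC cell, a³ = Z·M/(N_A·ρ) = 2 × 63.64 / (6.022 × 10²³ × 5.570 g/cm³) = 3.795 × 10^-23 cm³.
a = (3.795 × 10^-23)^(1/3) = 3.360 × 10^-8 cm = 336 pm.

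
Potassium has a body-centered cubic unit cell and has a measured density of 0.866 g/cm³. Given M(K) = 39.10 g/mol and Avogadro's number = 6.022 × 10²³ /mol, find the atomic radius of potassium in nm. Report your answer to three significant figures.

For a BCC cell (Z = 2), a³ = Z·M/(N_A·ρ) = 2 × 39.10 / (6.022 × 10²³ × 0.8660) = 1.500 × 10^-22 cm³, so a = 5.313 × 10^-8 cm = 0.5313 nm.
Atoms touch along the body diagonal, so √3·a = 4r, so r = 0.4330 × a = 0.230 nm.

0.230 nm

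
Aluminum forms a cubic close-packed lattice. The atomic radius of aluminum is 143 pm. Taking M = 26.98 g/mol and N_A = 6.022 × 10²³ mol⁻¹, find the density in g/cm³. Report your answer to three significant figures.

In an FCC lattice, atoms touch along the face diagonal, so √2·a = 4r, giving a = 404.5 pm = 4.045 × 10^-8 cm.
With Z = 4, ρ = Z·M/(N_A·a³) = 4 × 26.98 / (6.022 × 10²³ × 6.617 × 10^-23) = 2.708 g/cm³.

2.71 g/cm³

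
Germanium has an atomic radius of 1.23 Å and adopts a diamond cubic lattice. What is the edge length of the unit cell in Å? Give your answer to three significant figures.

In a diamond cubic lattice, nearest neighbors lie along the body diagonal with √3·a = 8r.
a = 8r/√3 = 8 × 1.23 / 1.7321 = 5.68 Å.

5.68 Å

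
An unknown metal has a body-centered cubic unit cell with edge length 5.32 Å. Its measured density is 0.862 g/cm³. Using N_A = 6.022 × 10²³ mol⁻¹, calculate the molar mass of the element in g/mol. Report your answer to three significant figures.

A BCC cell has Z = 2 atoms; a = 5.320 × 10^-8 cm.
M = ρ·N_A·a³/Z = 0.862 × 6.022 × 10²³ × 1.506 × 10^-22 / 2 = 39.1 g/mol.

39.1 g/mol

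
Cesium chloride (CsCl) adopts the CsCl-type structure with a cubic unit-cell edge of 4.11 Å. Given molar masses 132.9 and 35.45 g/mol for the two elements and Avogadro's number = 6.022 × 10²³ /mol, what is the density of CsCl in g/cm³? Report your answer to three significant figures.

4.03 g/cm³

The CsCl-type structure contains Z = 1 formula unit per cell; M(CsCl) = 132.9 + 35.45 = 168.35 g/mol.
a³ = (4.110 × 10^-8 cm)³ = 6.943 × 10^-23 cm³.
ρ = 1 × 168.35 / (6.022 × 10²³ × 6.943 × 10^-23) = 4.027 g/cm³.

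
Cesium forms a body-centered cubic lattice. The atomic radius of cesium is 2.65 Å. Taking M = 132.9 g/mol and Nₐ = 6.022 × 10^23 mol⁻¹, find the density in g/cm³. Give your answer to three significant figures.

1.93 g/cm³

In a BCC lattice, atoms touch along the body diagonal, so √3·a = 4r, giving a = 6.120 Å = 6.120 × 10^-8 cm.
With Z = 2, ρ = Z·M/(N_A·a³) = 2 × 132.9 / (6.022 × 10²³ × 2.292 × 10^-22) = 1.926 g/cm³.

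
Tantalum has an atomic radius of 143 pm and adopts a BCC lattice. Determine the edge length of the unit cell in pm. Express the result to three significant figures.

330 pm

In a BCC lattice, atoms touch along the body diagonal, so √3·a = 4r.
a = 4r/√3 = 4 × 143 / 1.7321 = 330 pm.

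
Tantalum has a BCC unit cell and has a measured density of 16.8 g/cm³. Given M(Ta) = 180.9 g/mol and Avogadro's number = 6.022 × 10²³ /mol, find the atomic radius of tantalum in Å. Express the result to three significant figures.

For a BCC cell (Z = 2), a³ = Z·M/(N_A·ρ) = 2 × 180.9 / (6.022 × 10²³ × 16.80) = 3.576 × 10^-23 cm³, so a = 3.295 × 10^-8 cm = 3.295 Å.
Atoms touch along the body diagonal, so √3·a = 4r, so r = 0.4330 × a = 1.43 Å.

1.43 Å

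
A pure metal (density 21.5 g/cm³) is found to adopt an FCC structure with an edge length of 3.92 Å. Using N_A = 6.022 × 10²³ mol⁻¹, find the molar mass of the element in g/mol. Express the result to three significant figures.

An FCC cell has Z = 4 atoms; a = 3.920 × 10^-8 cm.
M = ρ·N_A·a³/Z = 21.5 × 6.022 × 10²³ × 6.024 × 10^-23 / 4 = 195 g/mol.

195 g/mol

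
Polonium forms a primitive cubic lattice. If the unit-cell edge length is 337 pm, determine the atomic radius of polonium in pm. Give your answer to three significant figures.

169 pm

In a simple cubic lattice, atoms touch along the cell edge, so a = 2r.
r = a/2 = 337/2 = 169 pm.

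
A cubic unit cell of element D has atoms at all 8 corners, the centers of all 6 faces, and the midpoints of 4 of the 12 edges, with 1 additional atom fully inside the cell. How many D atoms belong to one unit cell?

6

Corner atoms are shared by 8 cells (1/8 each), face atoms by 2 (1/2 each), edge atoms by 4 (1/4 each), interior atoms are unshared.
Net atoms = 8 × 1/8 + 6 × 1/2 + 4 × 1/4 + 1 = 1 + 3 + 1 + 1 = 6.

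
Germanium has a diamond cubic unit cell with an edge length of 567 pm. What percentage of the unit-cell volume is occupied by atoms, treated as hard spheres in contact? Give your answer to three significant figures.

In a diamond cubic lattice nearest neighbors lie along the body diagonal with √3·a = 8r, so r = 0.2165a = 122.8 pm.
Packing fraction = Z·(4/3)πr³ / a³ = 8 × (4/3)π × (122.8)³ / (567)³ = 0.3401 = 34.0%.

34.0%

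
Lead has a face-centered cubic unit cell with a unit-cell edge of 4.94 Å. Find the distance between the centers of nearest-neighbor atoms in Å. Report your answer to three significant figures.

3.49 Å

In an FCC structure, atoms touch along the face diagonal, so √2·a = 4r; the nearest-neighbor distance equals 2r = 0.7071·a.
d = 0.7071 × 4.94 = 3.49 Å.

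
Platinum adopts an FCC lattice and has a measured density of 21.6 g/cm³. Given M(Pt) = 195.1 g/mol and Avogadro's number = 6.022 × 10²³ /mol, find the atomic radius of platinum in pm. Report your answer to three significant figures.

For an FCC cell (Z = 4), a³ = Z·M/(N_A·ρ) = 4 × 195.1 / (6.022 × 10²³ × 21.60) = 6.000 × 10^-23 cm³, so a = 3.915 × 10^-8 cm = 391.5 pm.
Atoms touch along the face diagonal, so √2·a = 4r, so r = 0.3536 × a = 138 pm.

138 pm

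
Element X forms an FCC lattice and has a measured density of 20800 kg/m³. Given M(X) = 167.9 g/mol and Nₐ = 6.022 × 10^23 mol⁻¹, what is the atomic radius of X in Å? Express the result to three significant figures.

For an FCC cell (Z = 4), a³ = Z·M/(N_A·ρ) = 4 × 167.9 / (6.022 × 10²³ × 20.80) = 5.362 × 10^-23 cm³, so a = 3.771 × 10^-8 cm = 3.771 Å.
Atoms touch along the face diagonal, so √2·a = 4r, so r = 0.3536 × a = 1.33 Å.

1.33 Å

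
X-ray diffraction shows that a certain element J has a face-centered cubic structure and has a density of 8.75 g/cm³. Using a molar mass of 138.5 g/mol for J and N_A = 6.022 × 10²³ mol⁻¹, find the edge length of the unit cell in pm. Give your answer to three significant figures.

With Z = 4 atoms per FCC cell, a³ = Z·M/(N_A·ρ) = 4 × 138.5 / (6.022 × 10²³ × 8.750 g/cm³) = 1.051 × 10^-22 cm³.
a = (1.051 × 10^-22)^(1/3) = 4.720 × 10^-8 cm = 472 pm.

472 pm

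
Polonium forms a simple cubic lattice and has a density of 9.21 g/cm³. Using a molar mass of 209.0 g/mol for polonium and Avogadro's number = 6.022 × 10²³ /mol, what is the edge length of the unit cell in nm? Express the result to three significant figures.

With Z = 1 atom per simple cubic cell, a³ = Z·M/(N_A·ρ) = 1 × 209.0 / (6.022 × 10²³ × 9.210 g/cm³) = 3.768 × 10^-23 cm³.
a = (3.768 × 10^-23)^(1/3) = 3.353 × 10^-8 cm = 0.335 nm.

0.335 nm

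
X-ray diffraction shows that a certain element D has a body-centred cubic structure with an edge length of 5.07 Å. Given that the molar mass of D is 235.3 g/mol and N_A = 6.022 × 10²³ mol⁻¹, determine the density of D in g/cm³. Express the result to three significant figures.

A BCC unit cell contains Z = 2 atoms.
Cell volume: a³ = (5.07 Å)³ = (5.070 × 10^-8 cm)³ = 1.303 × 10^-22 cm³.
ρ = Z·M/(N_A·a³) = 2 × 235.3 / (6.022 × 10²³ × 1.303 × 10^-22) = 5.996 g/cm³.

6.00 g/cm³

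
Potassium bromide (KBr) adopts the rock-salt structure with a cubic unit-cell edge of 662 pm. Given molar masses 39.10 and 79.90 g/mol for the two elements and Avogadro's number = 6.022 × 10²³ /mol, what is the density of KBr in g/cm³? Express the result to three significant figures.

2.72 g/cm³

The rock-salt structure contains Z = 4 formula units per cell; M(KBr) = 39.10 + 79.90 = 119.0 g/mol.
a³ = (6.620 × 10^-8 cm)³ = 2.901 × 10^-22 cm³.
ρ = 4 × 119.0 / (6.022 × 10²³ × 2.901 × 10^-22) = 2.725 g/cm³.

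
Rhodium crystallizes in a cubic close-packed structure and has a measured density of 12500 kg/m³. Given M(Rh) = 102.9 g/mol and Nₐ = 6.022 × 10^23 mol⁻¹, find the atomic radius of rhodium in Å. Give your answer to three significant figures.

1.34 Å

For an FCC cell (Z = 4), a³ = Z·M/(N_A·ρ) = 4 × 102.9 / (6.022 × 10²³ × 12.50) = 5.468 × 10^-23 cm³, so a = 3.796 × 10^-8 cm = 3.796 Å.
Atoms touch along the face diagonal, so √2·a = 4r, so r = 0.3536 × a = 1.34 Å.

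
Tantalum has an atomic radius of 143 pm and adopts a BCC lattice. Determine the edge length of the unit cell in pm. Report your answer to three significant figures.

In a BCC lattice, atoms touch along the body diagonal, so √3·a = 4r.
a = 4r/√3 = 4 × 143 / 1.7321 = 330 pm.

330 pm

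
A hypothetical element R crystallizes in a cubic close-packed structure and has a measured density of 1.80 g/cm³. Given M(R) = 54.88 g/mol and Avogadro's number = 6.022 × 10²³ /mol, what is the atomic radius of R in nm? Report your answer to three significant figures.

0.208 nm

For an FCC cell (Z = 4), a³ = Z·M/(N_A·ρ) = 4 × 54.88 / (6.022 × 10²³ × 1.800) = 2.025 × 10^-22 cm³, so a = 5.872 × 10^-8 cm = 0.5872 nm.
Atoms touch along the face diagonal, so √2·a = 4r, so r = 0.3536 × a = 0.208 nm.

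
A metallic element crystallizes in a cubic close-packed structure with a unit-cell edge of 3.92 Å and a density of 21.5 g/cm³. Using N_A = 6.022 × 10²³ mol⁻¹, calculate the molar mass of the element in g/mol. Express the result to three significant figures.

An FCC cell has Z = 4 atoms; a = 3.920 × 10^-8 cm.
M = ρ·N_A·a³/Z = 21.5 × 6.022 × 10²³ × 6.024 × 10^-23 / 4 = 195 g/mol.

195 g/mol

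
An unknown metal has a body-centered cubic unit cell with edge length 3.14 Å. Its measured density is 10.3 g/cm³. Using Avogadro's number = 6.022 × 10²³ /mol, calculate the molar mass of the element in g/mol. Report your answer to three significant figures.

96.0 g/mol

A BCC cell has Z = 2 atoms; a = 3.140 × 10^-8 cm.
M = ρ·N_A·a³/Z = 10.3 × 6.022 × 10²³ × 3.096 × 10^-23 / 2 = 96.0 g/mol.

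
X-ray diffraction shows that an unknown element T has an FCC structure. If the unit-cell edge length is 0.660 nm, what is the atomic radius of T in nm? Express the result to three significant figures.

0.233 nm

In an FCC lattice, atoms touch along the face diagonal, so √2·a = 4r.
r = √2·a/4 = 1.4142 × 0.660 / 4 = 0.233 nm.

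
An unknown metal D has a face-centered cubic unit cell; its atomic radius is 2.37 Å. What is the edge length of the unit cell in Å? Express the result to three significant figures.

In an FCC lattice, atoms touch along the face diagonal, so √2·a = 4r.
a = 4r/√2 = 4 × 2.37 / 1.4142 = 6.70 Å.

6.70 Å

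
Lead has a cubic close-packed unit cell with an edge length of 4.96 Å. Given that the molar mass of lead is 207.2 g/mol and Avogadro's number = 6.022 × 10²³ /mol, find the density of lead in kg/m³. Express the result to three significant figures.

An FCC unit cell contains Z = 4 atoms.
Cell volume: a³ = (4.96 Å)³ = (4.960 × 10^-8 cm)³ = 1.220 × 10^-22 cm³.
ρ = Z·M/(N_A·a³) = 4 × 207.2 / (6.022 × 10²³ × 1.220 × 10^-22) = 11.28 g/cm³ = 11300 kg/m³.

11300 kg/m³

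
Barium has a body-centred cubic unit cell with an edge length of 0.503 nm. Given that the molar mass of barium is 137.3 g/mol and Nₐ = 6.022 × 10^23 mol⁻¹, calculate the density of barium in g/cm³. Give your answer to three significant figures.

A BCC unit cell contains Z = 2 atoms.
Cell volume: a³ = (0.503 nm)³ = (5.030 × 10^-8 cm)³ = 1.273 × 10^-22 cm³.
ρ = Z·M/(N_A·a³) = 2 × 137.3 / (6.022 × 10²³ × 1.273 × 10^-22) = 3.583 g/cm³.

3.58 g/cm³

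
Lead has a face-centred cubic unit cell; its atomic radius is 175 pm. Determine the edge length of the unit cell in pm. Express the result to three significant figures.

In an FCC lattice, atoms touch along the face diagonal, so √2·a = 4r.
a = 4r/√2 = 4 × 175 / 1.4142 = 495 pm.

495 pm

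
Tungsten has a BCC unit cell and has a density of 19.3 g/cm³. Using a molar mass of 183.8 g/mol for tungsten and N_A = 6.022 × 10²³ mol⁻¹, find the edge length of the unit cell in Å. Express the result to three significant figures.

With Z = 2 atoms per BCC cell, a³ = Z·M/(N_A·ρ) = 2 × 183.8 / (6.022 × 10²³ × 19.30 g/cm³) = 3.163 × 10^-23 cm³.
a = (3.163 × 10^-23)^(1/3) = 3.162 × 10^-8 cm = 3.16 Å.

3.16 Å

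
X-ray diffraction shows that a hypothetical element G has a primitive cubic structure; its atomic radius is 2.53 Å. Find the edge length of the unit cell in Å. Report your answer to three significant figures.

5.06 Å

In a simple cubic lattice, atoms touch along the cell edge, so a = 2r.
a = 2r = 2 × 2.53 = 5.06 Å.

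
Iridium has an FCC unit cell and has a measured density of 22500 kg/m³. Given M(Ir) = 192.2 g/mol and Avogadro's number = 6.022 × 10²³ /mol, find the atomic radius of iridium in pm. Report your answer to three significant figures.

136 pm

For an FCC cell (Z = 4), a³ = Z·M/(N_A·ρ) = 4 × 192.2 / (6.022 × 10²³ × 22.50) = 5.674 × 10^-23 cm³, so a = 3.843 × 10^-8 cm = 384.3 pm.
Atoms touch along the face diagonal, so √2·a = 4r, so r = 0.3536 × a = 136 pm.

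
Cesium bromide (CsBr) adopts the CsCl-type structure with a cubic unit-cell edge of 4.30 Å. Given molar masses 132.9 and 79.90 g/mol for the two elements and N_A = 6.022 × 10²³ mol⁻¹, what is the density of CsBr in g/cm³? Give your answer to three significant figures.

4.44 g/cm³

The CsCl-type structure contains Z = 1 formula unit per cell; M(CsBr) = 132.9 + 79.90 = 212.8 g/mol.
a³ = (4.300 × 10^-8 cm)³ = 7.951 × 10^-23 cm³.
ρ = 1 × 212.8 / (6.022 × 10²³ × 7.951 × 10^-23) = 4.445 g/cm³.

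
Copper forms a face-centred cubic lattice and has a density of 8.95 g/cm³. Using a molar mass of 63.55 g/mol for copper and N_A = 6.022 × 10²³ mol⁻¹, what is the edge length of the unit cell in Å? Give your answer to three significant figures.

With Z = 4 atoms per FCC cell, a³ = Z·M/(N_A·ρ) = 4 × 63.55 / (6.022 × 10²³ × 8.950 g/cm³) = 4.716 × 10^-23 cm³.
a = (4.716 × 10^-23)^(1/3) = 3.613 × 10^-8 cm = 3.61 Å.

3.61 Å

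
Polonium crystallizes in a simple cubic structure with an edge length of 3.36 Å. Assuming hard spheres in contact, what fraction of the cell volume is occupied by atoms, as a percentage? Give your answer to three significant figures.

In a simple cubic lattice atoms touch along the cell edge, so a = 2r, so r = 0.5000a = 1.680 Å.
Packing fraction = Z·(4/3)πr³ / a³ = 1 × (4/3)π × (1.680)³ / (3.36)³ = 0.5236 = 52.4%.

52.4%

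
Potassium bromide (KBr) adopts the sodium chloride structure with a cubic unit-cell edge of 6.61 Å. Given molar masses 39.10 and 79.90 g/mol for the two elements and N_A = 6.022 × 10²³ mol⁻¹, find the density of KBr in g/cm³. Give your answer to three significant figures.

2.74 g/cm³

The sodium chloride structure contains Z = 4 formula units per cell; M(KBr) = 39.10 + 79.90 = 119.0 g/mol.
a³ = (6.610 × 10^-8 cm)³ = 2.888 × 10^-22 cm³.
ρ = 4 × 119.0 / (6.022 × 10²³ × 2.888 × 10^-22) = 2.737 g/cm³.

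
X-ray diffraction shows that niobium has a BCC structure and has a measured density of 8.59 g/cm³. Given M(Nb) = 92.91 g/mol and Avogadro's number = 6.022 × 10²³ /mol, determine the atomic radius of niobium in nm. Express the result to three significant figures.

For a BCC cell (Z = 2), a³ = Z·M/(N_A·ρ) = 2 × 92.91 / (6.022 × 10²³ × 8.590) = 3.592 × 10^-23 cm³, so a = 3.300 × 10^-8 cm = 0.3300 nm.
Atoms touch along the body diagonal, so √3·a = 4r, so r = 0.4330 × a = 0.143 nm.

0.143 nm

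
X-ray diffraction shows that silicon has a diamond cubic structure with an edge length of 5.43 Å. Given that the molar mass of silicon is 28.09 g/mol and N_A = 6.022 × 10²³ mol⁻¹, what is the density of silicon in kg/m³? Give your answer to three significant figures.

2330 kg/m³

A diamond cubic unit cell contains Z = 8 atoms.
Cell volume: a³ = (5.43 Å)³ = (5.430 × 10^-8 cm)³ = 1.601 × 10^-22 cm³.
ρ = Z·M/(N_A·a³) = 8 × 28.09 / (6.022 × 10²³ × 1.601 × 10^-22) = 2.331 g/cm³ = 2330 kg/m³.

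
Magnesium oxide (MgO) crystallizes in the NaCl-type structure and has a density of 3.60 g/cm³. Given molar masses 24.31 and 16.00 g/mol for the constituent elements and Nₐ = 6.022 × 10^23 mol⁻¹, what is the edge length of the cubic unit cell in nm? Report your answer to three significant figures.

M(MgO) = 40.31 g/mol; Z = 4 formula units per cell.
a³ = Z·M/(N_A·ρ) = 4 × 40.31 / (6.022 × 10²³ × 3.60) = 7.438 × 10^-23 cm³, so a = 4.205 × 10^-8 cm = 0.421 nm.

0.421 nm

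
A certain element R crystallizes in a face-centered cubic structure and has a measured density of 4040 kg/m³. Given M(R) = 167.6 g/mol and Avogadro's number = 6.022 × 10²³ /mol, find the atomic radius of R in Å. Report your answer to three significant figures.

2.30 Å

For an FCC cell (Z = 4), a³ = Z·M/(N_A·ρ) = 4 × 167.6 / (6.022 × 10²³ × 4.040) = 2.756 × 10^-22 cm³, so a = 6.507 × 10^-8 cm = 6.507 Å.
Atoms touch along the face diagonal, so √2·a = 4r, so r = 0.3536 × a = 2.30 Å.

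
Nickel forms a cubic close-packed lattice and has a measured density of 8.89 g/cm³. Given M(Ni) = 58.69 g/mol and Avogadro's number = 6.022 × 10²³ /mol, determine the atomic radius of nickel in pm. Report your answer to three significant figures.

For an FCC cell (Z = 4), a³ = Z·M/(N_A·ρ) = 4 × 58.69 / (6.022 × 10²³ × 8.890) = 4.385 × 10^-23 cm³, so a = 3.526 × 10^-8 cm = 352.6 pm.
Atoms touch along the face diagonal, so √2·a = 4r, so r = 0.3536 × a = 125 pm.

125 pm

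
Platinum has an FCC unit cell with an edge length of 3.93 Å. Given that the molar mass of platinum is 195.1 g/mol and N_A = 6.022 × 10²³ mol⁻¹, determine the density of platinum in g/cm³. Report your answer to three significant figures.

An FCC unit cell contains Z = 4 atoms.
Cell volume: a³ = (3.93 Å)³ = (3.930 × 10^-8 cm)³ = 6.070 × 10^-23 cm³.
ρ = Z·M/(N_A·a³) = 4 × 195.1 / (6.022 × 10²³ × 6.070 × 10^-23) = 21.35 g/cm³.

21.4 g/cm³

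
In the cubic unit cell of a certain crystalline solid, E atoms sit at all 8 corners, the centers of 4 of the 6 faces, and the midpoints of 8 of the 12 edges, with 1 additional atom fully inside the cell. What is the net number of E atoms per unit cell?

Corner atoms are shared by 8 cells (1/8 each), face atoms by 2 (1/2 each), edge atoms by 4 (1/4 each), interior atoms are unshared.
Net atoms = 8 × 1/8 + 4 × 1/2 + 8 × 1/4 + 1 = 1 + 2 + 2 + 1 = 6.

6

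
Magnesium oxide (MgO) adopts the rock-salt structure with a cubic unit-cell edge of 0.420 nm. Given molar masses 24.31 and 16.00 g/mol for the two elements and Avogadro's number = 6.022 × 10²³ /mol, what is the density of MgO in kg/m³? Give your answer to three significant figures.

The rock-salt structure contains Z = 4 formula units per cell; M(MgO) = 24.31 + 16.00 = 40.31 g/mol.
a³ = (4.200 × 10^-8 cm)³ = 7.409 × 10^-23 cm³.
ρ = 4 × 40.31 / (6.022 × 10²³ × 7.409 × 10^-23) = 3.614 g/cm³ = 3610 kg/m³.

3610 kg/m³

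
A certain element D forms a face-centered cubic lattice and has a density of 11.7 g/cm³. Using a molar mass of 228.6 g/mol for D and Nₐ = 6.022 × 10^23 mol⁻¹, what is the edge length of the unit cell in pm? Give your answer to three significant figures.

With Z = 4 atoms per FCC cell, a³ = Z·M/(N_A·ρ) = 4 × 228.6 / (6.022 × 10²³ × 11.70 g/cm³) = 1.298 × 10^-22 cm³.
a = (1.298 × 10^-22)^(1/3) = 5.063 × 10^-8 cm = 506 pm.

506 pm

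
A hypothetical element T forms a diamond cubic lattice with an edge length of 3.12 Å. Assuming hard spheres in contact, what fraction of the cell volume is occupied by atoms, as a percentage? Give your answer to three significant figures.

In a diamond cubic lattice nearest neighbors lie along the body diagonal with √3·a = 8r, so r = 0.2165a = 0.6755 Å.
Packing fraction = Z·(4/3)πr³ / a³ = 8 × (4/3)π × (0.6755)³ / (3.12)³ = 0.3401 = 34.0%.

34.0%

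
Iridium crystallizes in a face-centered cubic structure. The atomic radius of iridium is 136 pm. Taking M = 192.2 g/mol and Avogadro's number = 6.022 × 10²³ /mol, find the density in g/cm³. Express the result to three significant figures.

22.4 g/cm³

In an FCC lattice, atoms touch along the face diagonal, so √2·a = 4r, giving a = 384.7 pm = 3.847 × 10^-8 cm.
With Z = 4, ρ = Z·M/(N_A·a³) = 4 × 192.2 / (6.022 × 10²³ × 5.692 × 10^-23) = 22.43 g/cm³.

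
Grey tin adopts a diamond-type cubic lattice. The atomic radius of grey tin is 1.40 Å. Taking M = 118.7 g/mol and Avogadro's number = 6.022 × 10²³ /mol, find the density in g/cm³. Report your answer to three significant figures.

In a diamond cubic lattice, nearest neighbors lie along the body diagonal with √3·a = 8r, giving a = 6.466 Å = 6.466 × 10^-8 cm.
With Z = 8, ρ = Z·M/(N_A·a³) = 8 × 118.7 / (6.022 × 10²³ × 2.704 × 10^-22) = 5.832 g/cm³.

5.83 g/cm³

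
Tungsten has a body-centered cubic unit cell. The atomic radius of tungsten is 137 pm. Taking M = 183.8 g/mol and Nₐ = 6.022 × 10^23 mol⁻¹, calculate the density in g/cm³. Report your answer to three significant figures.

In a BCC lattice, atoms touch along the body diagonal, so √3·a = 4r, giving a = 316.4 pm = 3.164 × 10^-8 cm.
With Z = 2, ρ = Z·M/(N_A·a³) = 2 × 183.8 / (6.022 × 10²³ × 3.167 × 10^-23) = 19.27 g/cm³.

19.3 g/cm³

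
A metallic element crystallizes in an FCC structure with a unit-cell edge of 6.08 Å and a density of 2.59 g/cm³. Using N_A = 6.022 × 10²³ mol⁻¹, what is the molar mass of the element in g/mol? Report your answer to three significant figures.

An FCC cell has Z = 4 atoms; a = 6.080 × 10^-8 cm.
M = ρ·N_A·a³/Z = 2.59 × 6.022 × 10²³ × 2.248 × 10^-22 / 4 = 87.6 g/mol.

87.6 g/mol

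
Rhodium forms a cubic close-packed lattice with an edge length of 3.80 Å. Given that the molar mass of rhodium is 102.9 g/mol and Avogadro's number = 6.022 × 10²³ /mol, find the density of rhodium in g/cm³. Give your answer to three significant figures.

An FCC unit cell contains Z = 4 atoms.
Cell volume: a³ = (3.80 Å)³ = (3.800 × 10^-8 cm)³ = 5.487 × 10^-23 cm³.
ρ = Z·M/(N_A·a³) = 4 × 102.9 / (6.022 × 10²³ × 5.487 × 10^-23) = 12.46 g/cm³.

12.5 g/cm³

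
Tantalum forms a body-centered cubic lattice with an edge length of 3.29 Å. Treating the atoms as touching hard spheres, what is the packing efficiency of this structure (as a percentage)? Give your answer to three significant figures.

68.0%

In a BCC lattice atoms touch along the body diagonal, so √3·a = 4r, so r = 0.4330a = 1.425 Å.
Packing fraction = Z·(4/3)πr³ / a³ = 2 × (4/3)π × (1.425)³ / (3.29)³ = 0.6802 = 68.0%.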